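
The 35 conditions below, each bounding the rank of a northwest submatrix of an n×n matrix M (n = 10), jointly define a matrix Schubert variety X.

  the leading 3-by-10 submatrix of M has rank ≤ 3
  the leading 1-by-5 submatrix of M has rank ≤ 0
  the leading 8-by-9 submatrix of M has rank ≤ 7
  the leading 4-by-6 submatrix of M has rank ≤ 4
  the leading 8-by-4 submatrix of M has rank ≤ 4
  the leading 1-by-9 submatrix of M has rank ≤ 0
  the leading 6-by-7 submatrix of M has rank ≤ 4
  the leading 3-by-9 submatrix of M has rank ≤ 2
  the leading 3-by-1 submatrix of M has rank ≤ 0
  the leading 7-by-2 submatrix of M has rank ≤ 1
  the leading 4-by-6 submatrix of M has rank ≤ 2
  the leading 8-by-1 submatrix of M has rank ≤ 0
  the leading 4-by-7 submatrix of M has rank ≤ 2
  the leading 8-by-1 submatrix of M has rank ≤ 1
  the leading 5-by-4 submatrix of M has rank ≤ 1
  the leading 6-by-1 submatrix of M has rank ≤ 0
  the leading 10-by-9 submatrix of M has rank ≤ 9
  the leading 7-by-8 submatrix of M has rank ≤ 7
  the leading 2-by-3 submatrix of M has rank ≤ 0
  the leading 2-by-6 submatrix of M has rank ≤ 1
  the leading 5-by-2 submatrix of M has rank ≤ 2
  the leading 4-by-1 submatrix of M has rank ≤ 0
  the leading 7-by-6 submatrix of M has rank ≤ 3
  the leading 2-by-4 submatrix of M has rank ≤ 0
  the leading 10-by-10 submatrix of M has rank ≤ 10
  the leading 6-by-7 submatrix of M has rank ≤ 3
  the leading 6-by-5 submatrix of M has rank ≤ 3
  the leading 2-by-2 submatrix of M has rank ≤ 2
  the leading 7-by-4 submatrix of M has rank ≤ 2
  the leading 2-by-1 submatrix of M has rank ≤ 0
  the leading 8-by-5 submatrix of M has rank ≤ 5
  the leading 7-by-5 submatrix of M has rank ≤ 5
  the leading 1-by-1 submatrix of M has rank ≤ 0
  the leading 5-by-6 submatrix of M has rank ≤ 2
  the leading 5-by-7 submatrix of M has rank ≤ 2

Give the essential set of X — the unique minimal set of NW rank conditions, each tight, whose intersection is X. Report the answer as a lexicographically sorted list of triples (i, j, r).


Reconstructing r_w from the 35 given conditions:

  row 1: 0 | 0 | 0 | 0 | 0 | 0 | 0 | 0 | 0 | 1
  row 2: 0 | 0 | 0 | 0 | 1 | 1 | 1 | 1 | 1 | 2
  row 3: 0 | 1 | 1 | 1 | 2 | 2 | 2 | 2 | 2 | 3
  row 4: 0 | 1 | 1 | 1 | 2 | 2 | 2 | 3 | 3 | 4
  row 5: 0 | 1 | 1 | 1 | 2 | 2 | 2 | 3 | 4 | 5
  row 6: 0 | 1 | 2 | 2 | 3 | 3 | 3 | 4 | 5 | 6
  row 7: 0 | 1 | 2 | 2 | 3 | 3 | 4 | 5 | 6 | 7
  row 8: 0 | 1 | 2 | 3 | 4 | 4 | 5 | 6 | 7 | 8
  row 9: 1 | 2 | 3 | 4 | 5 | 5 | 6 | 7 | 8 | 9
  row 10: 1 | 2 | 3 | 4 | 5 | 6 | 7 | 8 | 9 | 10

the unique w with this rank table is (10, 5, 2, 8, 9, 3, 7, 4, 1, 6).

7 SE-corners of the 29-cell Rothe diagram give Ess(w):

[(1, 9, 0), (2, 4, 0), (5, 4, 1), (5, 7, 2), (7, 4, 2), (7, 6, 3), (8, 1, 0)]


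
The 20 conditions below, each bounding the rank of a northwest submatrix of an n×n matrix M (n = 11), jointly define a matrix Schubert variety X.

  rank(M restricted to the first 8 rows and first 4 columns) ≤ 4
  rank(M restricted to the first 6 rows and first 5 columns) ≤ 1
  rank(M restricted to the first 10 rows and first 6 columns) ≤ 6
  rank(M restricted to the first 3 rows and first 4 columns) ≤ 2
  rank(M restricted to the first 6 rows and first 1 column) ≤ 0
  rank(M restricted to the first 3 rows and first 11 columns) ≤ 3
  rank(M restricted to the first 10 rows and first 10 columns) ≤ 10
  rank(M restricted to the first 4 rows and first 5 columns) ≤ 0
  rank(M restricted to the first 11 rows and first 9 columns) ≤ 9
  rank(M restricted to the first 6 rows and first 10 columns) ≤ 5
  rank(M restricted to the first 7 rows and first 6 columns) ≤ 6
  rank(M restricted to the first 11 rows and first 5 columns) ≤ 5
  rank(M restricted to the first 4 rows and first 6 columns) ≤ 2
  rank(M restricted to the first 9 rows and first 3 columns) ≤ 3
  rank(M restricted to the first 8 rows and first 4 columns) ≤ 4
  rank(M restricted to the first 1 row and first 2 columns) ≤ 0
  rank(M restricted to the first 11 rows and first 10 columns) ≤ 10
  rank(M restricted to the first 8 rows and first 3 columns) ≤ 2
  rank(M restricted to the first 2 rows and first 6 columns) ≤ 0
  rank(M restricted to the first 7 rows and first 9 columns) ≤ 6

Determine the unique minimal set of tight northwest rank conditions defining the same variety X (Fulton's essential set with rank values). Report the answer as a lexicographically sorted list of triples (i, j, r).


Propagating the 20 rank bounds to every northwest block:

  0  0  0  0  0  0  1  1  1  1  1
  0  0  0  0  0  0  1  2  2  2  2
  0  0  0  0  0  1  2  3  3  3  3
  0  0  0  0  0  1  2  3  4  4  4
  0  1  1  1  1  2  3  4  5  5  5
  0  1  1  1  1  2  3  4  5  5  6
  1  2  2  2  2  3  4  5  6  6  7
  1  2  2  3  3  4  5  6  7  7  8
  1  2  3  4  4  5  6  7  8  8  9
  1  2  3  4  5  6  7  8  9  9  10
  1  2  3  4  5  6  7  8  9  10  11

the unique w with this rank table is (7, 8, 6, 9, 2, 11, 1, 4, 3, 5, 10).

D(w) has 29 cells with 6 SE-corners; essential set:

[(2, 6, 0), (4, 5, 0), (6, 1, 0), (6, 5, 1), (6, 10, 5), (8, 3, 2)]


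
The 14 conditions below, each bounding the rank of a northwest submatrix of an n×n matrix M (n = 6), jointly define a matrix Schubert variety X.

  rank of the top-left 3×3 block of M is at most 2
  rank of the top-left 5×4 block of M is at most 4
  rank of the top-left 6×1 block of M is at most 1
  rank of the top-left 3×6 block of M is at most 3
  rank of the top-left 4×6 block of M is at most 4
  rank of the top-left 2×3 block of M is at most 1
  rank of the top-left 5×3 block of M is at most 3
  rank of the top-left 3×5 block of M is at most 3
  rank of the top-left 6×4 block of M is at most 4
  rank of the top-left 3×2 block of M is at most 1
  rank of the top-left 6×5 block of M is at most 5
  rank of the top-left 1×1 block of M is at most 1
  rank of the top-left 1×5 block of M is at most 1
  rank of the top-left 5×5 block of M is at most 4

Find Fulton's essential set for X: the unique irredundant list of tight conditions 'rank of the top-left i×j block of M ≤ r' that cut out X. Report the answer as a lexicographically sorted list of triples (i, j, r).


Recovering R(i,j) via the rank-extension bound from the 14 conditions:

  1 1 1 1 1 1
  1 1 1 2 2 2
  1 1 2 3 3 3
  1 2 3 4 4 4
  1 2 3 4 4 5
  1 2 3 4 5 6

hence w(1..6) = (1, 4, 3, 2, 6, 5).

3 SE-corners of the 4-cell Rothe diagram give Ess(w):

[(2, 3, 1), (3, 2, 1), (5, 5, 4)]


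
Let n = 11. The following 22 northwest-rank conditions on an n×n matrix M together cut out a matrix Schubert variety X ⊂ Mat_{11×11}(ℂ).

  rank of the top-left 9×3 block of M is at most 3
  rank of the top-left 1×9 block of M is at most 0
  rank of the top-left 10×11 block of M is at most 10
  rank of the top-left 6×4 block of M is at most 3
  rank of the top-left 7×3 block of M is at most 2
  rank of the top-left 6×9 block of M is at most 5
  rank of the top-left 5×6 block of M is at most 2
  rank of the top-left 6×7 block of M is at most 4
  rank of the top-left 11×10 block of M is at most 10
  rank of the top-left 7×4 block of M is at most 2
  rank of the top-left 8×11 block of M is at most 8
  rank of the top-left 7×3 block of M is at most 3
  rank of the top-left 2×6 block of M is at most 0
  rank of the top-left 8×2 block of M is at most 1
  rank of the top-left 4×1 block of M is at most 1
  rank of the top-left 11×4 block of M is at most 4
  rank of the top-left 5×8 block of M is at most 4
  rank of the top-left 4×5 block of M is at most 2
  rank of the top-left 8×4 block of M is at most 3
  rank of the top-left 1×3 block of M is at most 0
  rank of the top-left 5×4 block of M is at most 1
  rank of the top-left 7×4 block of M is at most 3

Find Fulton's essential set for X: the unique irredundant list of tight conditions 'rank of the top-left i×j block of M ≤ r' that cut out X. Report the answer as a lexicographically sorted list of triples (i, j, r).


The tightest implied rank at each (i,j), from the 22 conditions:

  row 1: 0, 0, 0, 0, 0, 0, 0, 0, 0, 1, 1
  row 2: 0, 0, 0, 0, 0, 0, 1, 1, 1, 2, 2
  row 3: 1, 1, 1, 1, 1, 1, 2, 2, 2, 3, 3
  row 4: 1, 1, 1, 1, 2, 2, 3, 3, 3, 4, 4
  row 5: 1, 1, 1, 1, 2, 2, 3, 4, 4, 5, 5
  row 6: 1, 1, 2, 2, 3, 3, 4, 5, 5, 6, 6
  row 7: 1, 1, 2, 2, 3, 4, 5, 6, 6, 7, 7
  row 8: 1, 1, 2, 3, 4, 5, 6, 7, 7, 8, 8
  row 9: 1, 2, 3, 4, 5, 6, 7, 8, 8, 9, 9
  row 10: 1, 2, 3, 4, 5, 6, 7, 8, 9, 10, 10
  row 11: 1, 2, 3, 4, 5, 6, 7, 8, 9, 10, 11

hence w(1..11) = (10, 7, 1, 5, 8, 3, 6, 4, 2, 9, 11).

|D(w)|=26, |Ess(w)|=6:

[(1, 9, 0), (2, 6, 0), (5, 4, 1), (5, 6, 2), (7, 4, 2), (8, 2, 1)]


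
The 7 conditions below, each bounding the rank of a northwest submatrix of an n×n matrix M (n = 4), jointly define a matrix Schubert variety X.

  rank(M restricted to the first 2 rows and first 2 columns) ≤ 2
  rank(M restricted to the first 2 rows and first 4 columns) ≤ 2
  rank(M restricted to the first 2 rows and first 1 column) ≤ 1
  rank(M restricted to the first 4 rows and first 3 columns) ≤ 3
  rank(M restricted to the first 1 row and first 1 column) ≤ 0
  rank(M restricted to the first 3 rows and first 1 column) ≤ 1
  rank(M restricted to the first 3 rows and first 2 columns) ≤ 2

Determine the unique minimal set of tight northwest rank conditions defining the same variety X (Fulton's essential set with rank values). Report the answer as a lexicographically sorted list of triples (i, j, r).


Reconstructing r_w from the 7 given conditions:

  row 1: 0  1  1  1
  row 2: 1  2  2  2
  row 3: 1  2  3  3
  row 4: 1  2  3  4

giving w = (2, 1, 3, 4) via Δ²R.

Fulton essential set (the sole Rothe cell):

[(1, 1, 0)]


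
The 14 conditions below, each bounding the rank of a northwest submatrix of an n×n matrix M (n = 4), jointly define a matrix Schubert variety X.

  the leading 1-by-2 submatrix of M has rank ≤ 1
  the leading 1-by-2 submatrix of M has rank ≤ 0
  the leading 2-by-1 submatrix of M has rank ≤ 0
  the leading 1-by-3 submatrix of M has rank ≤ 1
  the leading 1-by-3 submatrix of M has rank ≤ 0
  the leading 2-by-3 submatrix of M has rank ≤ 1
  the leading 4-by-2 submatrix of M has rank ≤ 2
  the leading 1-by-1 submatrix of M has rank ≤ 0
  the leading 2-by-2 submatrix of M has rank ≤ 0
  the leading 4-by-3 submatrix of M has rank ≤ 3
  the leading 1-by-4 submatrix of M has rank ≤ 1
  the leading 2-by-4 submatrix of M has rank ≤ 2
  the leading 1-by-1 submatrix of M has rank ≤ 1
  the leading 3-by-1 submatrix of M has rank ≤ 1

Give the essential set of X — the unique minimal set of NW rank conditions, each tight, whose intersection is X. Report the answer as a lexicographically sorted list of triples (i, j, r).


Rank table r_w(4×4) implied by the 14 constraints:

  R[1]: 0, 0, 0, 1
  R[2]: 0, 0, 1, 2
  R[3]: 1, 1, 2, 3
  R[4]: 1, 2, 3, 4

giving w = (4, 3, 1, 2) via Δ²R.

ℓ(w)=5; the 2 essential cells (i,j,r):

[(1, 3, 0), (2, 2, 0)]


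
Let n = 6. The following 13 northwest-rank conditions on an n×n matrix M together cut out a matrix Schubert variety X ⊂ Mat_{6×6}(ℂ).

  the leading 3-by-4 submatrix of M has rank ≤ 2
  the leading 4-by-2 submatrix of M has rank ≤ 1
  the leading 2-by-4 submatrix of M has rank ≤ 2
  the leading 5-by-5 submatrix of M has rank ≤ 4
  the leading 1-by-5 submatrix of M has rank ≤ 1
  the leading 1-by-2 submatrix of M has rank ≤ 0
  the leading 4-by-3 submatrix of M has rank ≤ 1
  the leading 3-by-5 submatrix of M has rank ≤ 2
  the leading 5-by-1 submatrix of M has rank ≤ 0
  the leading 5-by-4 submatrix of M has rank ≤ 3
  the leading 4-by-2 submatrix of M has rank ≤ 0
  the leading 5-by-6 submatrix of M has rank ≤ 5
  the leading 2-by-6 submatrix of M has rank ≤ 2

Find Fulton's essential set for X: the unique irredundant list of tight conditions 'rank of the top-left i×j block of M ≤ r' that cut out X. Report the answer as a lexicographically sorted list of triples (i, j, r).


Rank table r_w(6×6) implied by the 13 constraints:

  row 1: 0 | 0 | 1 | 1 | 1 | 1
  row 2: 0 | 0 | 1 | 2 | 2 | 2
  row 3: 0 | 0 | 1 | 2 | 2 | 3
  row 4: 0 | 0 | 1 | 2 | 3 | 4
  row 5: 0 | 1 | 2 | 3 | 4 | 5
  row 6: 1 | 2 | 3 | 4 | 5 | 6

so w = (3, 4, 6, 5, 2, 1).

ℓ(w)=10; the 3 essential cells (i,j,r):

[(3, 5, 2), (4, 2, 0), (5, 1, 0)]


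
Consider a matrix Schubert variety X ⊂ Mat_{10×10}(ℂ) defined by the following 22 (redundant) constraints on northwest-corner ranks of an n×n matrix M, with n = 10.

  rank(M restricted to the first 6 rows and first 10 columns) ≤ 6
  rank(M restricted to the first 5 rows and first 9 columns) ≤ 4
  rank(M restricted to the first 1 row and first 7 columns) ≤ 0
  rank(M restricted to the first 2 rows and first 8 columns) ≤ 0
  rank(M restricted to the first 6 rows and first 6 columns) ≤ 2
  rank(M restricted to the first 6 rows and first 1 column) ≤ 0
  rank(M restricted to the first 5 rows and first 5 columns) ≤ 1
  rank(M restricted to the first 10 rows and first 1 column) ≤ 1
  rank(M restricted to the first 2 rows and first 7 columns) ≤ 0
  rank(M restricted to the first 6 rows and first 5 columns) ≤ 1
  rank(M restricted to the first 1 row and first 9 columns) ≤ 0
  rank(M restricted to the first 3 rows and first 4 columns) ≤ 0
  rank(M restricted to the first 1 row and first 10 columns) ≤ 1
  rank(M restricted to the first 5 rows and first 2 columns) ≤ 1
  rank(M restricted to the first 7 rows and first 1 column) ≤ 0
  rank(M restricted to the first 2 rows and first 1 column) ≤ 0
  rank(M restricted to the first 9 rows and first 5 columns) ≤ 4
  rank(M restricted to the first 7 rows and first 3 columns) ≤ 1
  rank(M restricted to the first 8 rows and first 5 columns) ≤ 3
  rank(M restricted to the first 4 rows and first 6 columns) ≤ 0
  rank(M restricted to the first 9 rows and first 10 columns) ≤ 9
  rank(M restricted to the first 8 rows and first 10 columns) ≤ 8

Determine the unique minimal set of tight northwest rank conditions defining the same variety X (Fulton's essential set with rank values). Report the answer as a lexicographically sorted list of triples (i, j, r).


Rank table r_w(10×10) implied by the 22 constraints:

  row 1: 0 0 0 0 0 0 0 0 0 1
  row 2: 0 0 0 0 0 0 0 0 1 2
  row 3: 0 0 0 0 0 0 1 1 2 3
  row 4: 0 0 0 0 0 0 1 2 3 4
  row 5: 0 1 1 1 1 1 2 3 4 5
  row 6: 0 1 1 1 1 2 3 4 5 6
  row 7: 0 1 1 2 2 3 4 5 6 7
  row 8: 1 2 2 3 3 4 5 6 7 8
  row 9: 1 2 3 4 4 5 6 7 8 9
  row 10: 1 2 3 4 5 6 7 8 9 10

second differences of R give the permutation w = (10, 9, 7, 8, 2, 6, 4, 1, 3, 5).

Fulton essential set (6 of the 36 Rothe cells):

[(1, 9, 0), (2, 8, 0), (4, 6, 0), (6, 5, 1), (7, 1, 0), (7, 3, 1)]


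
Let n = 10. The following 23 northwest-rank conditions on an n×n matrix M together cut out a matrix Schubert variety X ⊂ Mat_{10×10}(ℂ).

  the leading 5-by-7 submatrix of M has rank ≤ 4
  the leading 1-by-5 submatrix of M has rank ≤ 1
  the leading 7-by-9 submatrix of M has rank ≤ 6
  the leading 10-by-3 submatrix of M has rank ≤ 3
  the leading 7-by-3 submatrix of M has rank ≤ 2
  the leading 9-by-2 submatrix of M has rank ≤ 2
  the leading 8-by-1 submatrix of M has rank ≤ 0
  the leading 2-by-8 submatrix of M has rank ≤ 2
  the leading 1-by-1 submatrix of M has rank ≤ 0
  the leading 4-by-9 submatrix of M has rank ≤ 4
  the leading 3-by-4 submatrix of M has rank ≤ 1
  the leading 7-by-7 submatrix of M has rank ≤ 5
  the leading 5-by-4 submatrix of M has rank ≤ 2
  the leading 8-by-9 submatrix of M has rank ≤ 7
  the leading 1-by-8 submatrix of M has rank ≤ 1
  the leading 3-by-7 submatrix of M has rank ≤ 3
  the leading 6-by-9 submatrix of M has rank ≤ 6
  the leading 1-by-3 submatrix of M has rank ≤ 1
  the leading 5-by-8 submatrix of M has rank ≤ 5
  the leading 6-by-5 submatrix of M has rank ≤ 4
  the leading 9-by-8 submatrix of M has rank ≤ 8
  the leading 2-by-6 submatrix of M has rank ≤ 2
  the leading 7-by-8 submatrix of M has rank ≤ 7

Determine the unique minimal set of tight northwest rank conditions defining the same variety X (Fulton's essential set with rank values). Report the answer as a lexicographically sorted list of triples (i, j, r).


Reconstructing r_w from the 23 given conditions:

  R[1]: 0 | 1 | 1 | 1 | 1 | 1 | 1 | 1 | 1 | 1
  R[2]: 0 | 1 | 1 | 1 | 2 | 2 | 2 | 2 | 2 | 2
  R[3]: 0 | 1 | 1 | 1 | 2 | 3 | 3 | 3 | 3 | 3
  R[4]: 0 | 1 | 2 | 2 | 3 | 4 | 4 | 4 | 4 | 4
  R[5]: 0 | 1 | 2 | 2 | 3 | 4 | 4 | 5 | 5 | 5
  R[6]: 0 | 1 | 2 | 3 | 4 | 5 | 5 | 6 | 6 | 6
  R[7]: 0 | 1 | 2 | 3 | 4 | 5 | 5 | 6 | 6 | 7
  R[8]: 0 | 1 | 2 | 3 | 4 | 5 | 6 | 7 | 7 | 8
  R[9]: 1 | 2 | 3 | 4 | 5 | 6 | 7 | 8 | 8 | 9
  R[10]: 1 | 2 | 3 | 4 | 5 | 6 | 7 | 8 | 9 | 10

giving w = (2, 5, 6, 3, 8, 4, 10, 7, 1, 9) via Δ²R.

Rothe diagram D(w) (16 cells), 6 SE-corners (essential conditions):

[(3, 4, 1), (5, 4, 2), (5, 7, 4), (7, 7, 5), (7, 9, 6), (8, 1, 0)]


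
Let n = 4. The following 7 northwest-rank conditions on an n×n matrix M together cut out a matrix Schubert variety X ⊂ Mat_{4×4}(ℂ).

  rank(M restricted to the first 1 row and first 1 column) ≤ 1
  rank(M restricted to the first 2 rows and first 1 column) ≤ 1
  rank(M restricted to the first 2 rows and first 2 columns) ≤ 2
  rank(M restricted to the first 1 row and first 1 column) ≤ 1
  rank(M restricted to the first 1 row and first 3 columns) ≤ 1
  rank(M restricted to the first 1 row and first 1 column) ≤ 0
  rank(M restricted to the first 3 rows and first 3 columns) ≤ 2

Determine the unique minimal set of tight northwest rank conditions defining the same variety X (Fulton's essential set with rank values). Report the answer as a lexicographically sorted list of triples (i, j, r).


Recovering R(i,j) via the rank-extension bound from the 7 conditions:

  R[1]: 0 1 1 1
  R[2]: 1 2 2 2
  R[3]: 1 2 2 3
  R[4]: 1 2 3 4

second differences of R give the permutation w = (2, 1, 4, 3).

ℓ(w)=2; the 2 essential cells (i,j,r):

[(1, 1, 0), (3, 3, 2)]


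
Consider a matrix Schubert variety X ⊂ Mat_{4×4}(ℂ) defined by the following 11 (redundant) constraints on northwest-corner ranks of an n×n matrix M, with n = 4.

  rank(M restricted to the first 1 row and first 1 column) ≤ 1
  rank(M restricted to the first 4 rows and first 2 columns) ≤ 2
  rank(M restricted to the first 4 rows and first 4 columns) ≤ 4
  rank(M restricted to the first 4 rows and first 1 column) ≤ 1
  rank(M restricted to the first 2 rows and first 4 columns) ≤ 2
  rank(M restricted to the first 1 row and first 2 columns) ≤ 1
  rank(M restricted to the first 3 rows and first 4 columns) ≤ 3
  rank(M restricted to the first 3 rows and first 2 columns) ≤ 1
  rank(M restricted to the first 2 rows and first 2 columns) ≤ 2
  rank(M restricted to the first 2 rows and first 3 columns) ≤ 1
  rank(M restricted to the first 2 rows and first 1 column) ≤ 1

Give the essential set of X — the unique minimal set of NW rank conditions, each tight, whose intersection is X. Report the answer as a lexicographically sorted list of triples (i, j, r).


Recovering R(i,j) via the rank-extension bound from the 11 conditions:

  R[1]: 1, 1, 1, 1
  R[2]: 1, 1, 1, 2
  R[3]: 1, 1, 2, 3
  R[4]: 1, 2, 3, 4

hence w(1..4) = (1, 4, 3, 2).

Fulton essential set (2 of the 3 Rothe cells):

[(2, 3, 1), (3, 2, 1)]


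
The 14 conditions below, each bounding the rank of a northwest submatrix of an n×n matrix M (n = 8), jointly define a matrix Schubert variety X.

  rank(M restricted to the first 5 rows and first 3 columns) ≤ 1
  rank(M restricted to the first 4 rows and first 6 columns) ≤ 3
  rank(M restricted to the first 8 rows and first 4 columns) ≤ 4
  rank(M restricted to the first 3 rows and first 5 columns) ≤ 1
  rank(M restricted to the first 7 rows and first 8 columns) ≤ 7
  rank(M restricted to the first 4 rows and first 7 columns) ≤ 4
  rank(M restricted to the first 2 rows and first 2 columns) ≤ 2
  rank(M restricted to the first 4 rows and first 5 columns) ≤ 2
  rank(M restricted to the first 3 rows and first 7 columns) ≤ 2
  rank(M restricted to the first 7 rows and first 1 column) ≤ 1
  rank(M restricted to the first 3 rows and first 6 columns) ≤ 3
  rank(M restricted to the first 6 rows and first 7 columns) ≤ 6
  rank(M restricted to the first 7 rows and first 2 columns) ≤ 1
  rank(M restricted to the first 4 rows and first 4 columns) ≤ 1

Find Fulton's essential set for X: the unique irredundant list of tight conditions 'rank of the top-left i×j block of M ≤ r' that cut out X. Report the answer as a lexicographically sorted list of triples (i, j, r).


Reconstructing r_w from the 14 given conditions:

  row 1: 1  1  1  1  1  1  1  1
  row 2: 1  1  1  1  1  2  2  2
  row 3: 1  1  1  1  1  2  2  3
  row 4: 1  1  1  1  2  3  3  4
  row 5: 1  1  1  2  3  4  4  5
  row 6: 1  1  2  3  4  5  5  6
  row 7: 1  1  2  3  4  5  6  7
  row 8: 1  2  3  4  5  6  7  8

reading off 1-entries of Δ²R: w = (1, 6, 8, 5, 4, 3, 7, 2).

Fulton essential set (5 of the 16 Rothe cells):

[(3, 5, 1), (3, 7, 2), (4, 4, 1), (5, 3, 1), (7, 2, 1)]


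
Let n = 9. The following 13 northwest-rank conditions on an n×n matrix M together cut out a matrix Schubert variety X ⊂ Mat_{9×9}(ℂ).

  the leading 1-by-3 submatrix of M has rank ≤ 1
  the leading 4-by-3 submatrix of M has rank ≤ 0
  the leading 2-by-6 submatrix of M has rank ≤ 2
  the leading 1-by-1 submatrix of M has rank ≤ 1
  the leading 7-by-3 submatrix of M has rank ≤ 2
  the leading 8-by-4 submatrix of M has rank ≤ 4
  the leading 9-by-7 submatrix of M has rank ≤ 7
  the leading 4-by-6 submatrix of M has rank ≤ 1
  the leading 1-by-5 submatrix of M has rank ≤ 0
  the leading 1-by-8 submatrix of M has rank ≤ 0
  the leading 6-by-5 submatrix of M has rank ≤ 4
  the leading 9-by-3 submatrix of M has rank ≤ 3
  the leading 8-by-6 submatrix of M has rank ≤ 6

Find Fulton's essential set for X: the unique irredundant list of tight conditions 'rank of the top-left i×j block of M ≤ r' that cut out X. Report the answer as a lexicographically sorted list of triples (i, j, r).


The tightest implied rank at each (i,j), from the 13 conditions:

  0 | 0 | 0 | 0 | 0 | 0 | 0 | 0 | 1
  0 | 0 | 0 | 1 | 1 | 1 | 1 | 1 | 2
  0 | 0 | 0 | 1 | 1 | 1 | 2 | 2 | 3
  0 | 0 | 0 | 1 | 1 | 1 | 2 | 3 | 4
  1 | 1 | 1 | 2 | 2 | 2 | 3 | 4 | 5
  1 | 2 | 2 | 3 | 3 | 3 | 4 | 5 | 6
  1 | 2 | 2 | 3 | 4 | 4 | 5 | 6 | 7
  1 | 2 | 3 | 4 | 5 | 5 | 6 | 7 | 8
  1 | 2 | 3 | 4 | 5 | 6 | 7 | 8 | 9

the unique w with this rank table is (9, 4, 7, 8, 1, 2, 5, 3, 6).

Fulton essential set (4 of the 22 Rothe cells):

[(1, 8, 0), (4, 3, 0), (4, 6, 1), (7, 3, 2)]


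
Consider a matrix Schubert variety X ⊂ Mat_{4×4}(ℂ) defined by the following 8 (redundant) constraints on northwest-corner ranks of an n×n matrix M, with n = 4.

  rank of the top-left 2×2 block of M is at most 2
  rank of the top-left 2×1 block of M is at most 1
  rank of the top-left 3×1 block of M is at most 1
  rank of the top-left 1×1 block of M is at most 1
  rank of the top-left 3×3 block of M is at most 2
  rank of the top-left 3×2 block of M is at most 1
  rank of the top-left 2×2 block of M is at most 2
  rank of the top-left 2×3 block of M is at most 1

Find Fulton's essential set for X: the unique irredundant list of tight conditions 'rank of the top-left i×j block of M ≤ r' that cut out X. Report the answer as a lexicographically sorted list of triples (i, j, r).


Recovering R(i,j) via the rank-extension bound from the 8 conditions:

  R[1]: 1 | 1 | 1 | 1
  R[2]: 1 | 1 | 1 | 2
  R[3]: 1 | 1 | 2 | 3
  R[4]: 1 | 2 | 3 | 4

reading off 1-entries of Δ²R: w = (1, 4, 3, 2).

ℓ(w)=3; the 2 essential cells (i,j,r):

[(2, 3, 1), (3, 2, 1)]


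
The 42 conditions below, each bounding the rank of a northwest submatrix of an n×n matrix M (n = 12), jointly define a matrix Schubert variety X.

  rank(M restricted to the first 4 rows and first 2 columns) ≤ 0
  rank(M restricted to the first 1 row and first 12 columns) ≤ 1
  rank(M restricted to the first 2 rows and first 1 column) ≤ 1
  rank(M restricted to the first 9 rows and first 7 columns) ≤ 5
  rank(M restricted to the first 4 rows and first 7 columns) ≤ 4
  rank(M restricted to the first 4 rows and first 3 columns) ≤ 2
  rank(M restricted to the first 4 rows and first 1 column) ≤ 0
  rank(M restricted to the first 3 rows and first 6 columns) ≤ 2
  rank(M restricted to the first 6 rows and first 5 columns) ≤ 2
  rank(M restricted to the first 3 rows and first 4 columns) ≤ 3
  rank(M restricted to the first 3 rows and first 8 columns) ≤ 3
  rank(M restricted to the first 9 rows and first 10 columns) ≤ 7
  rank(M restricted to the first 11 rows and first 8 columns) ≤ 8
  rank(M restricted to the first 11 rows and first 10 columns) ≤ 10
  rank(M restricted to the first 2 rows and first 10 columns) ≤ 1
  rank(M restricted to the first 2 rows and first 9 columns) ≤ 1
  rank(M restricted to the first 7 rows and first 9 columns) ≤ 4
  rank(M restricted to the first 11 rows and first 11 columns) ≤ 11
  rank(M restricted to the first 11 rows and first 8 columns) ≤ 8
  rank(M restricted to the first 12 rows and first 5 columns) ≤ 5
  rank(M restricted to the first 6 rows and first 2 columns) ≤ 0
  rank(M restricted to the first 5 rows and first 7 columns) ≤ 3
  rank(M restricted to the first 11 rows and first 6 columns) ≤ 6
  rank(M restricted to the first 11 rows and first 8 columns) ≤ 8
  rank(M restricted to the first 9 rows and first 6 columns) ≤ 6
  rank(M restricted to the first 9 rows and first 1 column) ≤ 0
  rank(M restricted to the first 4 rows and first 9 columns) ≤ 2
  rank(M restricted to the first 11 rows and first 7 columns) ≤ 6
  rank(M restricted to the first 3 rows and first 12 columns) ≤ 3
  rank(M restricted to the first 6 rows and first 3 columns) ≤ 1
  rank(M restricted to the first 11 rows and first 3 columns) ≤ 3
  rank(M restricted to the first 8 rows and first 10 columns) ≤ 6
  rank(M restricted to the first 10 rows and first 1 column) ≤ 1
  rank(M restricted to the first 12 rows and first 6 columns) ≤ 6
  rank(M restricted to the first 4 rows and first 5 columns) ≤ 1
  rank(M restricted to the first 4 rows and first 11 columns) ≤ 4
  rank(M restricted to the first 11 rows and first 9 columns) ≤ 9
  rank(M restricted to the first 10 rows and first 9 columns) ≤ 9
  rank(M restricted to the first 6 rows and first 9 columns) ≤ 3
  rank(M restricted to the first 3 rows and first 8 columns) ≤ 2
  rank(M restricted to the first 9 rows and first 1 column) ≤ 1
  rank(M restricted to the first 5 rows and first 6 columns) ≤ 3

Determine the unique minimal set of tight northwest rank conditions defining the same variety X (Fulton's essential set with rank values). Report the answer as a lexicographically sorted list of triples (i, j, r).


Recovering R(i,j) via the rank-extension bound from the 42 conditions:

  0 0 1 1 1 1 1 1 1 1 1 1
  0 0 1 1 1 1 1 1 1 1 2 2
  0 0 1 1 1 2 2 2 2 2 3 3
  0 0 1 1 1 2 2 2 2 3 4 4
  0 0 1 2 2 3 3 3 3 4 5 5
  0 0 1 2 2 3 3 3 3 4 5 6
  0 1 2 3 3 4 4 4 4 5 6 7
  0 1 2 3 4 5 5 5 5 6 7 8
  0 1 2 3 4 5 5 6 6 7 8 9
  1 2 3 4 5 6 6 7 7 8 9 10
  1 2 3 4 5 6 6 7 8 9 10 11
  1 2 3 4 5 6 7 8 9 10 11 12

hence w(1..12) = (3, 11, 6, 10, 4, 12, 2, 5, 8, 1, 9, 7).

|D(w)|=35, |Ess(w)|=9:

[(2, 10, 1), (4, 5, 1), (4, 9, 2), (6, 2, 0), (6, 5, 2), (6, 9, 3), (9, 1, 0), (9, 7, 5), (11, 7, 6)]


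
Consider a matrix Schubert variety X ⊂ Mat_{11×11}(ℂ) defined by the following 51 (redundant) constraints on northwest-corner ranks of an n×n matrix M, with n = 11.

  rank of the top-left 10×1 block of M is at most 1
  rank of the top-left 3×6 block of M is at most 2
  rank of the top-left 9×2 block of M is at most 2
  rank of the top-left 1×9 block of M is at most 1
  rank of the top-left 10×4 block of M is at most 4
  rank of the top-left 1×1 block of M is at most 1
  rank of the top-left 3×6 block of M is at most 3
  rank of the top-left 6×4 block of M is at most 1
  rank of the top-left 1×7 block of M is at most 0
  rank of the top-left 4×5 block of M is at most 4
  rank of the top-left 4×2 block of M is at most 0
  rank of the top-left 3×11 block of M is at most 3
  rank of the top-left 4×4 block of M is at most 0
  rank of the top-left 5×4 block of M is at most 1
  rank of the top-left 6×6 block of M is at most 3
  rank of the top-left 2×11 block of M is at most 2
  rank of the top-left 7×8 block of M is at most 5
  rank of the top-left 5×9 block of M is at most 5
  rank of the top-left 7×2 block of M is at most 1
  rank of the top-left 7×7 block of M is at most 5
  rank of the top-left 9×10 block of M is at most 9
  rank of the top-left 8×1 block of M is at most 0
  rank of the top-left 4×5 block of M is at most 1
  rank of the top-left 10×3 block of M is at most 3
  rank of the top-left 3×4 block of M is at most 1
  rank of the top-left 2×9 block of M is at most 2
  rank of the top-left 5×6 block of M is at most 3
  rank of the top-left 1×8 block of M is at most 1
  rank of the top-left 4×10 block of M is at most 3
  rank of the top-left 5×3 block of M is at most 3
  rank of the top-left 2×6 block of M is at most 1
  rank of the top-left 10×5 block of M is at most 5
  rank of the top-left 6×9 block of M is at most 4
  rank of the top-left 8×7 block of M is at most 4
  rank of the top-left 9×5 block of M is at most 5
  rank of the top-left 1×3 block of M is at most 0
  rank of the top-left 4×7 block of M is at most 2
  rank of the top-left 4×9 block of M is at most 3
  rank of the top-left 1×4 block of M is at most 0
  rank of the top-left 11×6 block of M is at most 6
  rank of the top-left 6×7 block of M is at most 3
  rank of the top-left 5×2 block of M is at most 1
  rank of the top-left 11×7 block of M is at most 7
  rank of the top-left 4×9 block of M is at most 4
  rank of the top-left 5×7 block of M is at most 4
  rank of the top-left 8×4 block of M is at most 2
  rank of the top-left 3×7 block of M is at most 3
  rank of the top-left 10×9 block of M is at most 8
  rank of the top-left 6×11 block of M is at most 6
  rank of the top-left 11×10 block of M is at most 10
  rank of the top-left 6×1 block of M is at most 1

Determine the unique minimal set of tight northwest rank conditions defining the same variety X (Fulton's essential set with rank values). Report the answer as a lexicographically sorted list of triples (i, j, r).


Recovering R(i,j) via the rank-extension bound from the 51 conditions:

  row 1: 0, 0, 0, 0, 0, 0, 0, 1, 1, 1, 1
  row 2: 0, 0, 0, 0, 1, 1, 1, 2, 2, 2, 2
  row 3: 0, 0, 0, 0, 1, 2, 2, 3, 3, 3, 3
  row 4: 0, 0, 0, 0, 1, 2, 2, 3, 3, 3, 4
  row 5: 0, 1, 1, 1, 2, 3, 3, 4, 4, 4, 5
  row 6: 0, 1, 1, 1, 2, 3, 3, 4, 4, 5, 6
  row 7: 0, 1, 2, 2, 3, 4, 4, 5, 5, 6, 7
  row 8: 0, 1, 2, 2, 3, 4, 4, 5, 6, 7, 8
  row 9: 1, 2, 3, 3, 4, 5, 5, 6, 7, 8, 9
  row 10: 1, 2, 3, 4, 5, 6, 6, 7, 8, 9, 10
  row 11: 1, 2, 3, 4, 5, 6, 7, 8, 9, 10, 11

the unique w with this rank table is (8, 5, 6, 11, 2, 10, 3, 9, 1, 4, 7).

10 SE-corners of the 32-cell Rothe diagram give Ess(w):

[(1, 7, 0), (4, 4, 0), (4, 7, 2), (4, 10, 3), (6, 4, 1), (6, 7, 3), (6, 9, 4), (8, 1, 0), (8, 4, 2), (8, 7, 4)]


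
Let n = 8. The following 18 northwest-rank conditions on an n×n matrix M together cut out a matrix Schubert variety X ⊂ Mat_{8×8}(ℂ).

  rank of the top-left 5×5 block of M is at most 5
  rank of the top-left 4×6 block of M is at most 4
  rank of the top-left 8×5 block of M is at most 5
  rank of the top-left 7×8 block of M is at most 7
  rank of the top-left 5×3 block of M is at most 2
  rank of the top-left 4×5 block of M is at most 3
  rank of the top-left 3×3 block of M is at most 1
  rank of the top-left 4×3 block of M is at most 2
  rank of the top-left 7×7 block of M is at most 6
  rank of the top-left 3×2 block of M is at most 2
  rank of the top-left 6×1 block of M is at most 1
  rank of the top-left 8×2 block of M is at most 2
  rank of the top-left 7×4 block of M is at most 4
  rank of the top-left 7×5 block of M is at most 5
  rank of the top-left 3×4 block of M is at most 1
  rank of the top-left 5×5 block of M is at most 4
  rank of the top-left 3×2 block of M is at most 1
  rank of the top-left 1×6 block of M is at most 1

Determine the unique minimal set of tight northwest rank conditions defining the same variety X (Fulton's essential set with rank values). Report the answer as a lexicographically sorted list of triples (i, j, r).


Computing R[i][j] = min implied NW-rank bound (n=8, 18 conditions):

  1, 1, 1, 1, 1, 1, 1, 1
  1, 1, 1, 1, 2, 2, 2, 2
  1, 1, 1, 1, 2, 3, 3, 3
  1, 2, 2, 2, 3, 4, 4, 4
  1, 2, 2, 3, 4, 5, 5, 5
  1, 2, 3, 4, 5, 6, 6, 6
  1, 2, 3, 4, 5, 6, 6, 7
  1, 2, 3, 4, 5, 6, 7, 8

reading off 1-entries of Δ²R: w = (1, 5, 6, 2, 4, 3, 8, 7).

D(w) has 8 cells with 3 SE-corners; essential set:

[(3, 4, 1), (5, 3, 2), (7, 7, 6)]


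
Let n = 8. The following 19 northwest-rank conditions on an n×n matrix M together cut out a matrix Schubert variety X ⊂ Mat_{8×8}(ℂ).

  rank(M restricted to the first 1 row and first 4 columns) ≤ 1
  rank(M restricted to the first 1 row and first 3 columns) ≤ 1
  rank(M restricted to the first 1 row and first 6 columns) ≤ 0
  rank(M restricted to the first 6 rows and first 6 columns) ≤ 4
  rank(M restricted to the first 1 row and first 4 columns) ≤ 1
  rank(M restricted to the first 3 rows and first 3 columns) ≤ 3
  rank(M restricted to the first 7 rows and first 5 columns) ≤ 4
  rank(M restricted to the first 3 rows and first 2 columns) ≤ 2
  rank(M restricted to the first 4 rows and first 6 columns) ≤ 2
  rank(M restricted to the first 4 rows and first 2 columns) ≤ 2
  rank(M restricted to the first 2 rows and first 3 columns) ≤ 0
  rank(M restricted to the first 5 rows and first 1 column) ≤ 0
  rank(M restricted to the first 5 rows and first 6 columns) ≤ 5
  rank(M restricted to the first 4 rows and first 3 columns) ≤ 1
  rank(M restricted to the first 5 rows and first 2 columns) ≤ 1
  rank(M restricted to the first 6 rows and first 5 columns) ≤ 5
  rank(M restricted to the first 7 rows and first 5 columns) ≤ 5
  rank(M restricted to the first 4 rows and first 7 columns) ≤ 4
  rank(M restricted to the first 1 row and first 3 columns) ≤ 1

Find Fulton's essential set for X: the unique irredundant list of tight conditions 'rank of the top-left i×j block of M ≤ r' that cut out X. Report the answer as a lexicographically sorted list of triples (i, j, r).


Propagating the 19 rank bounds to every northwest block:

  row 1: 0  0  0  0  0  0  1  1
  row 2: 0  0  0  1  1  1  2  2
  row 3: 0  1  1  2  2  2  3  3
  row 4: 0  1  1  2  2  2  3  4
  row 5: 0  1  2  3  3  3  4  5
  row 6: 1  2  3  4  4  4  5  6
  row 7: 1  2  3  4  4  5  6  7
  row 8: 1  2  3  4  5  6  7  8

so w = (7, 4, 2, 8, 3, 1, 6, 5).

Rothe diagram D(w) (16 cells), 6 SE-corners (essential conditions):

[(1, 6, 0), (2, 3, 0), (4, 3, 1), (4, 6, 2), (5, 1, 0), (7, 5, 4)]


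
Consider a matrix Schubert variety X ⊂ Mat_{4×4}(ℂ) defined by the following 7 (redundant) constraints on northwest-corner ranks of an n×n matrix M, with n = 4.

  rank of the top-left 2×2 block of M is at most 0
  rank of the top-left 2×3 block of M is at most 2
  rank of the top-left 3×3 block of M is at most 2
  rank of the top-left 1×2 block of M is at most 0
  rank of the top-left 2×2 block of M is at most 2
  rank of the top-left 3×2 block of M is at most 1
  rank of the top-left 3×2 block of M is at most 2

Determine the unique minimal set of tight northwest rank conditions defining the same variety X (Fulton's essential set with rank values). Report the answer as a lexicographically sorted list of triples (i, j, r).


Computing R[i][j] = min implied NW-rank bound (n=4, 7 conditions):

  row 1: 0 | 0 | 1 | 1
  row 2: 0 | 0 | 1 | 2
  row 3: 1 | 1 | 2 | 3
  row 4: 1 | 2 | 3 | 4

reading off 1-entries of Δ²R: w = (3, 4, 1, 2).

D(w) has 4 cells with 1 SE-corner; essential set:

[(2, 2, 0)]


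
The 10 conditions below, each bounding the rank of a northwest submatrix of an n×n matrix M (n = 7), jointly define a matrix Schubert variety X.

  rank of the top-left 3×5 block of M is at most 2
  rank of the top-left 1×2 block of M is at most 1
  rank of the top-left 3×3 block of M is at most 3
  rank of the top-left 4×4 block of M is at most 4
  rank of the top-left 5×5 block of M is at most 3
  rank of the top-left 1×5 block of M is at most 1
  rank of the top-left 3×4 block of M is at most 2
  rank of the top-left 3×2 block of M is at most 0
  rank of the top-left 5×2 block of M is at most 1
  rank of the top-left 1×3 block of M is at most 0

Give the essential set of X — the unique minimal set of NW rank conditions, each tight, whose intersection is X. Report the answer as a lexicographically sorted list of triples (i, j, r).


Propagating the 10 rank bounds to every northwest block:

  R[1]: 0 0 0 1 1 1 1
  R[2]: 0 0 1 2 2 2 2
  R[3]: 0 0 1 2 2 3 3
  R[4]: 1 1 2 3 3 4 4
  R[5]: 1 1 2 3 3 4 5
  R[6]: 1 2 3 4 4 5 6
  R[7]: 1 2 3 4 5 6 7

hence w(1..7) = (4, 3, 6, 1, 7, 2, 5).

5 SE-corners of the 10-cell Rothe diagram give Ess(w):

[(1, 3, 0), (3, 2, 0), (3, 5, 2), (5, 2, 1), (5, 5, 3)]


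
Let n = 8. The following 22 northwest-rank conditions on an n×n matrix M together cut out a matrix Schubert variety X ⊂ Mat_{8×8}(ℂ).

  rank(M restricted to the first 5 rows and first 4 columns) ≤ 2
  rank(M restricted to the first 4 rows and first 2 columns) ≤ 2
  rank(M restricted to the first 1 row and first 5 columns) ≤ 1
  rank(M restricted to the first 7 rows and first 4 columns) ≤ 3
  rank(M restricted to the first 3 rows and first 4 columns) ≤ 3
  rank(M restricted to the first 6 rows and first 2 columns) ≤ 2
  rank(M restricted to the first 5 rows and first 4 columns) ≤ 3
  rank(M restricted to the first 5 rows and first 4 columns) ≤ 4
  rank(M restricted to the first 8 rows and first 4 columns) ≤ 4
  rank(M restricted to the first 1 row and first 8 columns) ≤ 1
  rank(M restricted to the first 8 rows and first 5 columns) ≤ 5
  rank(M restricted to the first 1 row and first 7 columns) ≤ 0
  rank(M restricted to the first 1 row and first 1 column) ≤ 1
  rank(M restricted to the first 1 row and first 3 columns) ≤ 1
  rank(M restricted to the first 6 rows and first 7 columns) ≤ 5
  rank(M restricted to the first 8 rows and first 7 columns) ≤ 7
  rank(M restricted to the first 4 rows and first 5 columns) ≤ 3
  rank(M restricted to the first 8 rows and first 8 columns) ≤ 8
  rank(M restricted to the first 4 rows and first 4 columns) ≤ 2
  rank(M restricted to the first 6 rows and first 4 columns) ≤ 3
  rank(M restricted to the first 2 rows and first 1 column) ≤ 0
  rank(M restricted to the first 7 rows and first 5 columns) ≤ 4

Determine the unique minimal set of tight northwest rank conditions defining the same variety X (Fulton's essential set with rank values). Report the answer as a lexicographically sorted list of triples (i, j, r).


Propagating the 22 rank bounds to every northwest block:

  row 1: 0 0 0 0 0 0 0 1
  row 2: 0 1 1 1 1 1 1 2
  row 3: 1 2 2 2 2 2 2 3
  row 4: 1 2 2 2 3 3 3 4
  row 5: 1 2 2 2 3 4 4 5
  row 6: 1 2 3 3 4 5 5 6
  row 7: 1 2 3 3 4 5 6 7
  row 8: 1 2 3 4 5 6 7 8

giving w = (8, 2, 1, 5, 6, 3, 7, 4) via Δ²R.

Fulton essential set (4 of the 13 Rothe cells):

[(1, 7, 0), (2, 1, 0), (5, 4, 2), (7, 4, 3)]


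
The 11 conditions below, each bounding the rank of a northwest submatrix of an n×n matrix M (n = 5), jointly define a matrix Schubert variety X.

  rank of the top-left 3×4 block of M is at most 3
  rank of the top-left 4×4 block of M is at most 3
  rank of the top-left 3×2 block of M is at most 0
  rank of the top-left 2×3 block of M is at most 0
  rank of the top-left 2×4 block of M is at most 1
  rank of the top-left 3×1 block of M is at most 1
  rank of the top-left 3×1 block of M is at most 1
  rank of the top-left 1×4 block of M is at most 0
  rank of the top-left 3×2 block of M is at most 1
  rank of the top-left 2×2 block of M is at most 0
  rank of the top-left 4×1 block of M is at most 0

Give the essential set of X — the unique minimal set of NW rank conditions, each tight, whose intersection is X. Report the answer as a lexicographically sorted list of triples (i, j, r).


Computing R[i][j] = min implied NW-rank bound (n=5, 11 conditions):

  i=1: 0 | 0 | 0 | 0 | 1
  i=2: 0 | 0 | 0 | 1 | 2
  i=3: 0 | 0 | 1 | 2 | 3
  i=4: 0 | 1 | 2 | 3 | 4
  i=5: 1 | 2 | 3 | 4 | 5

reading off 1-entries of Δ²R: w = (5, 4, 3, 2, 1).

|D(w)|=10, |Ess(w)|=4:

[(1, 4, 0), (2, 3, 0), (3, 2, 0), (4, 1, 0)]
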